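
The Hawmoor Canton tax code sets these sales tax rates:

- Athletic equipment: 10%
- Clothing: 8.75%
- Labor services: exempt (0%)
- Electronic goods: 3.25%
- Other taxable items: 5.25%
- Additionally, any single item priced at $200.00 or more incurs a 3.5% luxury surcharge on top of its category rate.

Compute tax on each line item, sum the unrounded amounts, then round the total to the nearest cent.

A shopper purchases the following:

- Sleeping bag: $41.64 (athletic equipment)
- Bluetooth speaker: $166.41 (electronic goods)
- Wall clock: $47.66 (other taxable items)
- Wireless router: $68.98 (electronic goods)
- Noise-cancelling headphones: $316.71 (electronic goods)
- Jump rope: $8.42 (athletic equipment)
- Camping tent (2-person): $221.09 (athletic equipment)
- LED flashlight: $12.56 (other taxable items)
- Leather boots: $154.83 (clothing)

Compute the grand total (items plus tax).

Sleeping bag $41.64: athletic equipment → 10% → $4.164
Bluetooth speaker $166.41: electronic goods → 3.25% → $5.408325
Wall clock $47.66: other taxable items → 5.25% → $2.50215
Wireless router $68.98: electronic goods → 3.25% → $2.24185
Noise-cancelling headphones $316.71: electronic goods → 3.25% + 3.5% surcharge = 6.75% → $21.377925
Jump rope $8.42: athletic equipment → 10% → $0.842
Camping tent (2-person) $221.09: athletic equipment → 10% + 3.5% surcharge = 13.5% → $29.84715
LED flashlight $12.56: other taxable items → 5.25% → $0.6594
Leather boots $154.83: clothing → 8.75% → $13.547625
Subtotal = $1038.30; unrounded tax = $80.590425 → $80.59; total due = $1118.89

$1118.89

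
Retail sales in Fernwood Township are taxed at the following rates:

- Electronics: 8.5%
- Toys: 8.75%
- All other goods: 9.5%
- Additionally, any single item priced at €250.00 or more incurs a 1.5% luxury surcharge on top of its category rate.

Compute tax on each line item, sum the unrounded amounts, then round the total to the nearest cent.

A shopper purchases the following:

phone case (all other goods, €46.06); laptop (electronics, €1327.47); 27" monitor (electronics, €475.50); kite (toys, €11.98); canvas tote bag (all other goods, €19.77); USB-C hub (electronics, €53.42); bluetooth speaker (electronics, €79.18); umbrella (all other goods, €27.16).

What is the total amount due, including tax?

€2241.99

Phone case €46.06: all other goods → 9.5% → €4.3757
Laptop €1327.47: electronics → 8.5% + 1.5% surcharge = 10% → €132.747
27" monitor €475.50: electronics → 8.5% + 1.5% surcharge = 10% → €47.55
Kite €11.98: toys → 8.75% → €1.04825
Canvas tote bag €19.77: all other goods → 9.5% → €1.87815
USB-C hub €53.42: electronics → 8.5% → €4.5407
Bluetooth speaker €79.18: electronics → 8.5% → €6.7303
Umbrella €27.16: all other goods → 9.5% → €2.5802
Subtotal = €2040.54; unrounded tax = €201.4503 → €201.45; total due = €2241.99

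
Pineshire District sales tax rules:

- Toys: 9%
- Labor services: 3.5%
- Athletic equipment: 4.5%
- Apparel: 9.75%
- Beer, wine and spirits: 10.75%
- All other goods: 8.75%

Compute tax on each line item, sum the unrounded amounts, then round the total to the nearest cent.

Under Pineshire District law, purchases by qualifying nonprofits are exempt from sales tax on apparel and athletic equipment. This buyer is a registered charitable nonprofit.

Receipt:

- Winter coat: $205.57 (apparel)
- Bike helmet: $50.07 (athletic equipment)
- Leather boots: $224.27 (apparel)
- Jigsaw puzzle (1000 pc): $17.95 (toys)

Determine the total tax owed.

$1.62

Winter coat $205.57: apparel, buyer-exempt → 0% → $0.00
Bike helmet $50.07: athletic equipment, buyer-exempt → 0% → $0.00
Leather boots $224.27: apparel, buyer-exempt → 0% → $0.00
Jigsaw puzzle (1000 pc) $17.95: toys → 9% → $1.6155
Unrounded tax sum = $1.6155 → $1.62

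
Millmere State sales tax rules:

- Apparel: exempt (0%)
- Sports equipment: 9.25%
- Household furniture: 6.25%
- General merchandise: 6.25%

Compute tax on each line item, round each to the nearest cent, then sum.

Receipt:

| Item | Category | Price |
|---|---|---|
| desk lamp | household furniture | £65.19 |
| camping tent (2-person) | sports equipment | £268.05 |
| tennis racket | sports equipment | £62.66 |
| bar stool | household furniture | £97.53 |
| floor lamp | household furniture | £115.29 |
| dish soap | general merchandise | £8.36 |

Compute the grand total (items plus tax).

Desk lamp £65.19: household furniture → 6.25% → £4.07
Camping tent (2-person) £268.05: sports equipment → 9.25% → £24.79
Tennis racket £62.66: sports equipment → 9.25% → £5.80
Bar stool £97.53: household furniture → 6.25% → £6.10
Floor lamp £115.29: household furniture → 6.25% → £7.21
Dish soap £8.36: general merchandise → 6.25% → £0.52
Subtotal = £617.08; tax = £48.49; total due = £665.57

£665.57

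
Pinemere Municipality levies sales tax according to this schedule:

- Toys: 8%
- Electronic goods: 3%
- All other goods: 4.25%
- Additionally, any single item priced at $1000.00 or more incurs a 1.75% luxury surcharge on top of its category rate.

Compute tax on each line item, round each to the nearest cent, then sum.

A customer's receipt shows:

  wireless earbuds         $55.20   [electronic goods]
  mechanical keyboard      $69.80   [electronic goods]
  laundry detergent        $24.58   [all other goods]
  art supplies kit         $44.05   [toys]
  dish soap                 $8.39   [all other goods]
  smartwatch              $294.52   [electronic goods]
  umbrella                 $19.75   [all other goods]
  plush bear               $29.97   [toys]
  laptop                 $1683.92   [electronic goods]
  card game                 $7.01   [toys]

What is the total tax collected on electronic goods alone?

$92.58

Wireless earbuds $55.20: electronic goods → 3% → $1.66
Mechanical keyboard $69.80: electronic goods → 3% → $2.09
Smartwatch $294.52: electronic goods → 3% → $8.84
Laptop $1683.92: electronic goods → 3% + 1.75% surcharge = 4.75% → $79.99
Tax on electronic goods = $1.66 + $2.09 + $8.84 + $79.99 = $92.58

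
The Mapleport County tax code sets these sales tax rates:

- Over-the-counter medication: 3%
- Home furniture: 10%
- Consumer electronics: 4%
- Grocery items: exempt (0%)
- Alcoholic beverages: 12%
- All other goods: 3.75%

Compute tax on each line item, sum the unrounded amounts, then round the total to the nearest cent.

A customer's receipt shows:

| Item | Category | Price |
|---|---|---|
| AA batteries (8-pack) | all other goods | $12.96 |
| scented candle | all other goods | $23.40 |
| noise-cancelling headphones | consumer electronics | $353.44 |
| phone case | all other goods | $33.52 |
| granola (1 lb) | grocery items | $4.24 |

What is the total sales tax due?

$16.76

AA batteries (8-pack) $12.96: all other goods → 3.75% → $0.486
Scented candle $23.40: all other goods → 3.75% → $0.8775
Noise-cancelling headphones $353.44: consumer electronics → 4% → $14.1376
Phone case $33.52: all other goods → 3.75% → $1.257
Granola (1 lb) $4.24: grocery items → 0% → $0.00
Unrounded tax sum = $16.7581 → $16.76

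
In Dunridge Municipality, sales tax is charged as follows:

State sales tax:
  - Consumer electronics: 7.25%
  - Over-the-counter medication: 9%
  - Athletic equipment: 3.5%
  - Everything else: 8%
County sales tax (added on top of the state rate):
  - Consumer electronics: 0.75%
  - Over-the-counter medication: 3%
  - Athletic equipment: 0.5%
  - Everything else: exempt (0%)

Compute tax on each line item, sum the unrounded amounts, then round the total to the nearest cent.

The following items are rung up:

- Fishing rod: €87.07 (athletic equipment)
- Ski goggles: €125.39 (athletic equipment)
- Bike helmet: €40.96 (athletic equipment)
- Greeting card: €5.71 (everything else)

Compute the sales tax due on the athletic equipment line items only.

€10.14

Fishing rod €87.07: athletic equipment → 3.5% + 0.5% county = 4% → €3.4828
Ski goggles €125.39: athletic equipment → 3.5% + 0.5% county = 4% → €5.0156
Bike helmet €40.96: athletic equipment → 3.5% + 0.5% county = 4% → €1.6384
Tax on athletic equipment: unrounded sum = €10.1368 → €10.14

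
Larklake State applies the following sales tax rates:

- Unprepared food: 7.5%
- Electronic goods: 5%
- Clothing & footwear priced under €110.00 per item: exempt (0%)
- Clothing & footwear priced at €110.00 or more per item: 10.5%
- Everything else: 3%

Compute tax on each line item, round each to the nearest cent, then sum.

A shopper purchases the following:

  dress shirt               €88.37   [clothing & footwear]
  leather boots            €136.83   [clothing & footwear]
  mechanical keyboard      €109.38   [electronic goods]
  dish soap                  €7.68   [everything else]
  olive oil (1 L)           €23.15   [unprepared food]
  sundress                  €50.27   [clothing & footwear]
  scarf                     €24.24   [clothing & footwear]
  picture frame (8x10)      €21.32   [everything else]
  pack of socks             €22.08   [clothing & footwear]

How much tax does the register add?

€22.45

Dress shirt €88.37: clothing & footwear, under €110.00 → 0% → €0.00
Leather boots €136.83: clothing & footwear, €110.00 or more → 10.5% → €14.37
Mechanical keyboard €109.38: electronic goods → 5% → €5.47
Dish soap €7.68: everything else → 3% → €0.23
Olive oil (1 L) €23.15: unprepared food → 7.5% → €1.74
Sundress €50.27: clothing & footwear, under €110.00 → 0% → €0.00
Scarf €24.24: clothing & footwear, under €110.00 → 0% → €0.00
Picture frame (8x10) €21.32: everything else → 3% → €0.64
Pack of socks €22.08: clothing & footwear, under €110.00 → 0% → €0.00
Total tax = €14.37 + €5.47 + €0.23 + €1.74 + €0.64 = €22.45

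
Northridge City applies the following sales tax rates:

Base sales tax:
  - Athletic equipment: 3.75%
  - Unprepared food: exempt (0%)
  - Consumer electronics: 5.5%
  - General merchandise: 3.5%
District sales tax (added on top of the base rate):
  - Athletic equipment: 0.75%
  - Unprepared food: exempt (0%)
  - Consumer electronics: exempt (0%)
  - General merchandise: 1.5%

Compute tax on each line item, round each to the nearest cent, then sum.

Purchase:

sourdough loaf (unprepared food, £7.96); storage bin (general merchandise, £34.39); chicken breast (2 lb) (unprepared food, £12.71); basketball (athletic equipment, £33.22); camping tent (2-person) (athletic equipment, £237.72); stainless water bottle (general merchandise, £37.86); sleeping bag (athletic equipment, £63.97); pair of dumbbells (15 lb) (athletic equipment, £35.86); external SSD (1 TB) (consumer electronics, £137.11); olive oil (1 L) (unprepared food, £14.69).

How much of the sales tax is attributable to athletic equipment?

Basketball £33.22: athletic equipment → 3.75% + 0.75% district = 4.5% → £1.49
Camping tent (2-person) £237.72: athletic equipment → 3.75% + 0.75% district = 4.5% → £10.70
Sleeping bag £63.97: athletic equipment → 3.75% + 0.75% district = 4.5% → £2.88
Pair of dumbbells (15 lb) £35.86: athletic equipment → 3.75% + 0.75% district = 4.5% → £1.61
Tax on athletic equipment = £1.49 + £10.70 + £2.88 + £1.61 = £16.68

£16.68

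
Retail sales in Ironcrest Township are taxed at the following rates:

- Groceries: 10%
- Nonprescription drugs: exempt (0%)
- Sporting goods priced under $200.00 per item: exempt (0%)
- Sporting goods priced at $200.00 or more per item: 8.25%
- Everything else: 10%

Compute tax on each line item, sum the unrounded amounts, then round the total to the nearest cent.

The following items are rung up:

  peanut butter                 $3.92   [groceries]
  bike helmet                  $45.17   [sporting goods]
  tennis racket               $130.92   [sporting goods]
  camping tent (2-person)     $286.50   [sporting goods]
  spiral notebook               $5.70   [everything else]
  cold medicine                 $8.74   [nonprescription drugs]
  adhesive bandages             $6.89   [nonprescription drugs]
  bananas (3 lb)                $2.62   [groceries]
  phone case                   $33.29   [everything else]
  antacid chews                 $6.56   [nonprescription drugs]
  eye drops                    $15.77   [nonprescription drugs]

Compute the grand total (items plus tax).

$574.27

Peanut butter $3.92: groceries → 10% → $0.392
Bike helmet $45.17: sporting goods, under $200.00 → 0% → $0.00
Tennis racket $130.92: sporting goods, under $200.00 → 0% → $0.00
Camping tent (2-person) $286.50: sporting goods, $200.00 or more → 8.25% → $23.63625
Spiral notebook $5.70: everything else → 10% → $0.57
Cold medicine $8.74: nonprescription drugs → 0% → $0.00
Adhesive bandages $6.89: nonprescription drugs → 0% → $0.00
Bananas (3 lb) $2.62: groceries → 10% → $0.262
Phone case $33.29: everything else → 10% → $3.329
Antacid chews $6.56: nonprescription drugs → 0% → $0.00
Eye drops $15.77: nonprescription drugs → 0% → $0.00
Subtotal = $546.08; unrounded tax = $28.18925 → $28.19; total due = $574.27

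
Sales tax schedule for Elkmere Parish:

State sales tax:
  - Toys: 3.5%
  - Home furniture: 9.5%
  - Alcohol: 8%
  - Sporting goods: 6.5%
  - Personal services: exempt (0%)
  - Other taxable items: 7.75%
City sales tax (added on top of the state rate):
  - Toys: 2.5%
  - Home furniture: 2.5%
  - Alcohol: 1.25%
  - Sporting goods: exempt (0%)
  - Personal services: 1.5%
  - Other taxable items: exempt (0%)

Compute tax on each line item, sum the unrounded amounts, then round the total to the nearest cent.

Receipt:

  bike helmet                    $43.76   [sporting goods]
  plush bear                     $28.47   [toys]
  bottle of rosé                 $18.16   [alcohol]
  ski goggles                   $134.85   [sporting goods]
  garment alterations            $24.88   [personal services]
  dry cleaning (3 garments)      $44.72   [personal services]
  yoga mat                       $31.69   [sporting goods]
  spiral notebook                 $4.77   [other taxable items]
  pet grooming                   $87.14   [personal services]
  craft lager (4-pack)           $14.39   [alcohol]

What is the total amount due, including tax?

$453.94

Bike helmet $43.76: sporting goods → 6.5% + 0% city = 6.5% → $2.8444
Plush bear $28.47: toys → 3.5% + 2.5% city = 6% → $1.7082
Bottle of rosé $18.16: alcohol → 8% + 1.25% city = 9.25% → $1.6798
Ski goggles $134.85: sporting goods → 6.5% + 0% city = 6.5% → $8.76525
Garment alterations $24.88: personal services → 0% + 1.5% city = 1.5% → $0.3732
Dry cleaning (3 garments) $44.72: personal services → 0% + 1.5% city = 1.5% → $0.6708
Yoga mat $31.69: sporting goods → 6.5% + 0% city = 6.5% → $2.05985
Spiral notebook $4.77: other taxable items → 7.75% + 0% city = 7.75% → $0.369675
Pet grooming $87.14: personal services → 0% + 1.5% city = 1.5% → $1.3071
Craft lager (4-pack) $14.39: alcohol → 8% + 1.25% city = 9.25% → $1.331075
Subtotal = $432.83; unrounded tax = $21.10935 → $21.11; total due = $453.94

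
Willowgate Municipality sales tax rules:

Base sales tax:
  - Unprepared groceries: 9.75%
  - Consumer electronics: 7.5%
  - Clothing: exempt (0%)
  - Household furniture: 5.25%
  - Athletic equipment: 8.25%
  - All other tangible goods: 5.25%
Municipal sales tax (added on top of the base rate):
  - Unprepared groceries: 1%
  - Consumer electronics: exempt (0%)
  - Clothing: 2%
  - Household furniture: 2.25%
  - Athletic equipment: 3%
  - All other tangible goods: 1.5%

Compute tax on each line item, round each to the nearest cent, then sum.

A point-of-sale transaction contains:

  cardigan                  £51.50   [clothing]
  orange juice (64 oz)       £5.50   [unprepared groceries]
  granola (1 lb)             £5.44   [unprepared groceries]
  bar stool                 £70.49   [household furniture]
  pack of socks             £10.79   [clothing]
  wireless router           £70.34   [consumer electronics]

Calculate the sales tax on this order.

£12.99

Cardigan £51.50: clothing → 0% + 2% municipal = 2% → £1.03
Orange juice (64 oz) £5.50: unprepared groceries → 9.75% + 1% municipal = 10.75% → £0.59
Granola (1 lb) £5.44: unprepared groceries → 9.75% + 1% municipal = 10.75% → £0.58
Bar stool £70.49: household furniture → 5.25% + 2.25% municipal = 7.5% → £5.29
Pack of socks £10.79: clothing → 0% + 2% municipal = 2% → £0.22
Wireless router £70.34: consumer electronics → 7.5% + 0% municipal = 7.5% → £5.28
Total tax = £1.03 + £0.59 + £0.58 + £5.29 + £0.22 + £5.28 = £12.99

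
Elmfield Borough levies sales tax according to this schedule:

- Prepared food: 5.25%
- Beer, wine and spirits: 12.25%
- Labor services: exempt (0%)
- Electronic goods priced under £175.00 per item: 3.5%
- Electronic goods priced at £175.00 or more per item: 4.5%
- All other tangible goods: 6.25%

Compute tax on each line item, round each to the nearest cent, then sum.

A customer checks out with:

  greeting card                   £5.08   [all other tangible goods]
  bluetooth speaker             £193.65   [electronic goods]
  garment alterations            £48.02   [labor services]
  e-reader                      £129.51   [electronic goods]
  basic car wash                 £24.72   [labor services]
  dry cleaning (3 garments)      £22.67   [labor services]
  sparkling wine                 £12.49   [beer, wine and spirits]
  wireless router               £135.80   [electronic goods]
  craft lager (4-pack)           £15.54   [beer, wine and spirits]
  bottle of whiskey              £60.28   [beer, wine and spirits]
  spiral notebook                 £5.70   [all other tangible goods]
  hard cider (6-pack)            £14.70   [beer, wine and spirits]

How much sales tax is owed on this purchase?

£31.28

Greeting card £5.08: all other tangible goods → 6.25% → £0.32
Bluetooth speaker £193.65: electronic goods, £175.00 or more → 4.5% → £8.71
Garment alterations £48.02: labor services → 0% → £0.00
E-reader £129.51: electronic goods, under £175.00 → 3.5% → £4.53
Basic car wash £24.72: labor services → 0% → £0.00
Dry cleaning (3 garments) £22.67: labor services → 0% → £0.00
Sparkling wine £12.49: beer, wine and spirits → 12.25% → £1.53
Wireless router £135.80: electronic goods, under £175.00 → 3.5% → £4.75
Craft lager (4-pack) £15.54: beer, wine and spirits → 12.25% → £1.90
Bottle of whiskey £60.28: beer, wine and spirits → 12.25% → £7.38
Spiral notebook £5.70: all other tangible goods → 6.25% → £0.36
Hard cider (6-pack) £14.70: beer, wine and spirits → 12.25% → £1.80
Total tax = £0.32 + £8.71 + £4.53 + £1.53 + £4.75 + £1.90 + £7.38 + £0.36 + £1.80 = £31.28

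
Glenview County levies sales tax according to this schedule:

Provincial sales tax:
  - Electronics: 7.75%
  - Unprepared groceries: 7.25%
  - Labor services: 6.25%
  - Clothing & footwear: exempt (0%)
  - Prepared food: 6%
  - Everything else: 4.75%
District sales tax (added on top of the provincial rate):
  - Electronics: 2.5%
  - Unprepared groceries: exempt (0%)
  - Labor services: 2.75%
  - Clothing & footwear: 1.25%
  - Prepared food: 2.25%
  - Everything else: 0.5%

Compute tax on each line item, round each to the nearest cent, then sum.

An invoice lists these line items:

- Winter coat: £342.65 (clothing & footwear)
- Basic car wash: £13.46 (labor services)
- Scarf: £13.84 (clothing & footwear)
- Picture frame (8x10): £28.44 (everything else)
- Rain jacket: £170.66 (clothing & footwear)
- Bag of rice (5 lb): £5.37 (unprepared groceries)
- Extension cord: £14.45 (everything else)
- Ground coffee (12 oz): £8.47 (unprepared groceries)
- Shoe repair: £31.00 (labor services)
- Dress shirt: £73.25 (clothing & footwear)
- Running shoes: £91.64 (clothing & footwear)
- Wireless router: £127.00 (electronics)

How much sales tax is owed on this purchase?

Winter coat £342.65: clothing & footwear → 0% + 1.25% district = 1.25% → £4.28
Basic car wash £13.46: labor services → 6.25% + 2.75% district = 9% → £1.21
Scarf £13.84: clothing & footwear → 0% + 1.25% district = 1.25% → £0.17
Picture frame (8x10) £28.44: everything else → 4.75% + 0.5% district = 5.25% → £1.49
Rain jacket £170.66: clothing & footwear → 0% + 1.25% district = 1.25% → £2.13
Bag of rice (5 lb) £5.37: unprepared groceries → 7.25% + 0% district = 7.25% → £0.39
Extension cord £14.45: everything else → 4.75% + 0.5% district = 5.25% → £0.76
Ground coffee (12 oz) £8.47: unprepared groceries → 7.25% + 0% district = 7.25% → £0.61
Shoe repair £31.00: labor services → 6.25% + 2.75% district = 9% → £2.79
Dress shirt £73.25: clothing & footwear → 0% + 1.25% district = 1.25% → £0.92
Running shoes £91.64: clothing & footwear → 0% + 1.25% district = 1.25% → £1.15
Wireless router £127.00: electronics → 7.75% + 2.5% district = 10.25% → £13.02
Total tax = £4.28 + £1.21 + £0.17 + £1.49 + £2.13 + £0.39 + £0.76 + £0.61 + £2.79 + £0.92 + £1.15 + £13.02 = £28.92

£28.92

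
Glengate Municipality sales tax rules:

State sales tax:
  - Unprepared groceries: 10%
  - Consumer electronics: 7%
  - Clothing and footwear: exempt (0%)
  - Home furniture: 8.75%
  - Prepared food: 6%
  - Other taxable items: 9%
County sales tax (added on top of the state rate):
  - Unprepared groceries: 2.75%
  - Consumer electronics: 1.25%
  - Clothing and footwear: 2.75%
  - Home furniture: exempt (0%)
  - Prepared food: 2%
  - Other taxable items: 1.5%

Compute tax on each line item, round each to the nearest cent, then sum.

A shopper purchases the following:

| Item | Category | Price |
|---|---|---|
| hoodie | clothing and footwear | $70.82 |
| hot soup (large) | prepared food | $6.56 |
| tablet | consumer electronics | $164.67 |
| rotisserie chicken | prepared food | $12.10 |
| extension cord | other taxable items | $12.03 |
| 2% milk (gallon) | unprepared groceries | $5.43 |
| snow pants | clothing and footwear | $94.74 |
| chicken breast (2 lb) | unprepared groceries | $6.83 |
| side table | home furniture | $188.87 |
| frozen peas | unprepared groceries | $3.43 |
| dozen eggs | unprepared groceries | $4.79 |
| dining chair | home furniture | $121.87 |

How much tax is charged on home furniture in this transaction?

Side table $188.87: home furniture → 8.75% + 0% county = 8.75% → $16.53
Dining chair $121.87: home furniture → 8.75% + 0% county = 8.75% → $10.66
Tax on home furniture = $16.53 + $10.66 = $27.19

$27.19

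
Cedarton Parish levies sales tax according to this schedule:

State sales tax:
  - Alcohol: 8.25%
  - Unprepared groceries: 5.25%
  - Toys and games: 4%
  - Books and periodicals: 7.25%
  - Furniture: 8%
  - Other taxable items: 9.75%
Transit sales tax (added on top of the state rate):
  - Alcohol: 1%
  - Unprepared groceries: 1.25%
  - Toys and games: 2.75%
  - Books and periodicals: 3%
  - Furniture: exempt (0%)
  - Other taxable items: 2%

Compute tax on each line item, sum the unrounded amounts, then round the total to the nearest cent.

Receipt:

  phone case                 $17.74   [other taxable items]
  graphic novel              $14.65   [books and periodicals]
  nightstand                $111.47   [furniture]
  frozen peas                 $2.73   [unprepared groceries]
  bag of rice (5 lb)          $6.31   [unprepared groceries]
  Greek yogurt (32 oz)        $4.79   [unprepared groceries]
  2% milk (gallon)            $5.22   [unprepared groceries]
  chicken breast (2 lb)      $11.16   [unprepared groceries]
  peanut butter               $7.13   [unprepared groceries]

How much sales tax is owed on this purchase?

$14.93

Phone case $17.74: other taxable items → 9.75% + 2% transit = 11.75% → $2.08445
Graphic novel $14.65: books and periodicals → 7.25% + 3% transit = 10.25% → $1.501625
Nightstand $111.47: furniture → 8% + 0% transit = 8% → $8.9176
Frozen peas $2.73: unprepared groceries → 5.25% + 1.25% transit = 6.5% → $0.17745
Bag of rice (5 lb) $6.31: unprepared groceries → 5.25% + 1.25% transit = 6.5% → $0.41015
Greek yogurt (32 oz) $4.79: unprepared groceries → 5.25% + 1.25% transit = 6.5% → $0.31135
2% milk (gallon) $5.22: unprepared groceries → 5.25% + 1.25% transit = 6.5% → $0.3393
Chicken breast (2 lb) $11.16: unprepared groceries → 5.25% + 1.25% transit = 6.5% → $0.7254
Peanut butter $7.13: unprepared groceries → 5.25% + 1.25% transit = 6.5% → $0.46345
Unrounded tax sum = $14.930775 → $14.93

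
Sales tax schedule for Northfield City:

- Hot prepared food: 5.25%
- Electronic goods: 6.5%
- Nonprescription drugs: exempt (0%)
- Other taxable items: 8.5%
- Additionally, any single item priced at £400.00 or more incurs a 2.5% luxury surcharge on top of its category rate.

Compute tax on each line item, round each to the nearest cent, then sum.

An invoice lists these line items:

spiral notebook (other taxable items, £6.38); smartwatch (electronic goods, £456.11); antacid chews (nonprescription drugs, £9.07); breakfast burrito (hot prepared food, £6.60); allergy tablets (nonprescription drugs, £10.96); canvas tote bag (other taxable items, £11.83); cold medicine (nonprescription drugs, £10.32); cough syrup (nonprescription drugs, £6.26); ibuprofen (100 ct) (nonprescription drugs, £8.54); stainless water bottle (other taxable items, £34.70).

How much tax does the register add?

Spiral notebook £6.38: other taxable items → 8.5% → £0.54
Smartwatch £456.11: electronic goods → 6.5% + 2.5% surcharge = 9% → £41.05
Antacid chews £9.07: nonprescription drugs → 0% → £0.00
Breakfast burrito £6.60: hot prepared food → 5.25% → £0.35
Allergy tablets £10.96: nonprescription drugs → 0% → £0.00
Canvas tote bag £11.83: other taxable items → 8.5% → £1.01
Cold medicine £10.32: nonprescription drugs → 0% → £0.00
Cough syrup £6.26: nonprescription drugs → 0% → £0.00
Ibuprofen (100 ct) £8.54: nonprescription drugs → 0% → £0.00
Stainless water bottle £34.70: other taxable items → 8.5% → £2.95
Total tax = £0.54 + £41.05 + £0.35 + £1.01 + £2.95 = £45.90

£45.90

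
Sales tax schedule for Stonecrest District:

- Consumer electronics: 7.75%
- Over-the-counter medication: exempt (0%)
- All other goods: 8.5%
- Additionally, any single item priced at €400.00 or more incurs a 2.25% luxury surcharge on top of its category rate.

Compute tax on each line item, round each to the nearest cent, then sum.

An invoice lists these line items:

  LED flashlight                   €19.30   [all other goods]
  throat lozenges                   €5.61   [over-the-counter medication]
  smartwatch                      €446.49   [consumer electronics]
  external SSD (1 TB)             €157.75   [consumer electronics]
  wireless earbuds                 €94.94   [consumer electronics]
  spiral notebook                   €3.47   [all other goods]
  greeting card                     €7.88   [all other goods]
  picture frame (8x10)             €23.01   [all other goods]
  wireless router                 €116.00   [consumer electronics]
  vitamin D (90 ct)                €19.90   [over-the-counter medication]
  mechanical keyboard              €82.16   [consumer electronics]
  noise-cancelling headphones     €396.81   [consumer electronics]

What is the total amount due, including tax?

LED flashlight €19.30: all other goods → 8.5% → €1.64
Throat lozenges €5.61: over-the-counter medication → 0% → €0.00
Smartwatch €446.49: consumer electronics → 7.75% + 2.25% surcharge = 10% → €44.65
External SSD (1 TB) €157.75: consumer electronics → 7.75% → €12.23
Wireless earbuds €94.94: consumer electronics → 7.75% → €7.36
Spiral notebook €3.47: all other goods → 8.5% → €0.29
Greeting card €7.88: all other goods → 8.5% → €0.67
Picture frame (8x10) €23.01: all other goods → 8.5% → €1.96
Wireless router €116.00: consumer electronics → 7.75% → €8.99
Vitamin D (90 ct) €19.90: over-the-counter medication → 0% → €0.00
Mechanical keyboard €82.16: consumer electronics → 7.75% → €6.37
Noise-cancelling headphones €396.81: consumer electronics → 7.75% → €30.75
Subtotal = €1373.32; tax = €114.91; total due = €1488.23

€1488.23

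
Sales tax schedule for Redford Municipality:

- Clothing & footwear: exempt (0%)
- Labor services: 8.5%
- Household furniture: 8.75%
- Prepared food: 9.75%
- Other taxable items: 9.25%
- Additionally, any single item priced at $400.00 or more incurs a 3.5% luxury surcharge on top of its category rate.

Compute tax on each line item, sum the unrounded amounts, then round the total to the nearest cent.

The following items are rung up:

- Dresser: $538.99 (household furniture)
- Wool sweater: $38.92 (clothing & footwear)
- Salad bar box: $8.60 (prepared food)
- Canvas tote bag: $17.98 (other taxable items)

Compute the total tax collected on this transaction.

$68.53

Dresser $538.99: household furniture → 8.75% + 3.5% surcharge = 12.25% → $66.026275
Wool sweater $38.92: clothing & footwear → 0% → $0.00
Salad bar box $8.60: prepared food → 9.75% → $0.8385
Canvas tote bag $17.98: other taxable items → 9.25% → $1.66315
Unrounded tax sum = $68.527925 → $68.53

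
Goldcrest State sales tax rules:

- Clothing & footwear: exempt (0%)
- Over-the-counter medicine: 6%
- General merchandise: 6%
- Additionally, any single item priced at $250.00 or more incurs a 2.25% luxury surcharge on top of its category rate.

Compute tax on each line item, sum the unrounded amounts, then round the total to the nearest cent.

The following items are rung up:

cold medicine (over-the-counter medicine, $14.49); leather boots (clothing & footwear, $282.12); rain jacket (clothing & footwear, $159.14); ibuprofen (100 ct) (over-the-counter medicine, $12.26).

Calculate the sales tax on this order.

$7.95

Cold medicine $14.49: over-the-counter medicine → 6% → $0.8694
Leather boots $282.12: clothing & footwear → 0% + 2.25% surcharge = 2.25% → $6.3477
Rain jacket $159.14: clothing & footwear → 0% → $0.00
Ibuprofen (100 ct) $12.26: over-the-counter medicine → 6% → $0.7356
Unrounded tax sum = $7.9527 → $7.95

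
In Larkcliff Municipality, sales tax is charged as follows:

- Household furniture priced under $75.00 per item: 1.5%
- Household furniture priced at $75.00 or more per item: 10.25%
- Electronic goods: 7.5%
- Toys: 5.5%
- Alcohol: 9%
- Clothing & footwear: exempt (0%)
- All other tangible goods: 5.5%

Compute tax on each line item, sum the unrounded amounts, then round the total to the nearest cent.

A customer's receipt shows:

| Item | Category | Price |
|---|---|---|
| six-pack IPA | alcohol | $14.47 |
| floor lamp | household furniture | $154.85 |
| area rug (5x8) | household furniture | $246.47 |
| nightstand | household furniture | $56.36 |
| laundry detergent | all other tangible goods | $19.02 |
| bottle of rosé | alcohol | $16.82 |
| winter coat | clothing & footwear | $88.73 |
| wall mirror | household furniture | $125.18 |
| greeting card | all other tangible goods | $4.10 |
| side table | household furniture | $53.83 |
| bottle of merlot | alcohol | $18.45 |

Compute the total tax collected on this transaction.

$61.37

Six-pack IPA $14.47: alcohol → 9% → $1.3023
Floor lamp $154.85: household furniture, $75.00 or more → 10.25% → $15.872125
Area rug (5x8) $246.47: household furniture, $75.00 or more → 10.25% → $25.263175
Nightstand $56.36: household furniture, under $75.00 → 1.5% → $0.8454
Laundry detergent $19.02: all other tangible goods → 5.5% → $1.0461
Bottle of rosé $16.82: alcohol → 9% → $1.5138
Winter coat $88.73: clothing & footwear → 0% → $0.00
Wall mirror $125.18: household furniture, $75.00 or more → 10.25% → $12.83095
Greeting card $4.10: all other tangible goods → 5.5% → $0.2255
Side table $53.83: household furniture, under $75.00 → 1.5% → $0.80745
Bottle of merlot $18.45: alcohol → 9% → $1.6605
Unrounded tax sum = $61.3673 → $61.37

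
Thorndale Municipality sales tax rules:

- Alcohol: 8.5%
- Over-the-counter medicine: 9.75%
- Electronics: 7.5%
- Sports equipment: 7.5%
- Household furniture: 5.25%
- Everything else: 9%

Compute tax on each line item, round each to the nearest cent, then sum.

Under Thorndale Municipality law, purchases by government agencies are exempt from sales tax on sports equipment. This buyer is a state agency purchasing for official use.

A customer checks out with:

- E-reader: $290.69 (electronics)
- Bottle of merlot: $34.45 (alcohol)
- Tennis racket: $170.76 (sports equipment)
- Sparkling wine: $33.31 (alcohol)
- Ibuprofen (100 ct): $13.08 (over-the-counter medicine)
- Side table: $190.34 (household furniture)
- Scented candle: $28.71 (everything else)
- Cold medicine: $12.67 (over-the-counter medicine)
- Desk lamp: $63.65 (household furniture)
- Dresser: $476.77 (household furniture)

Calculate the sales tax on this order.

E-reader $290.69: electronics → 7.5% → $21.80
Bottle of merlot $34.45: alcohol → 8.5% → $2.93
Tennis racket $170.76: sports equipment, buyer-exempt → 0% → $0.00
Sparkling wine $33.31: alcohol → 8.5% → $2.83
Ibuprofen (100 ct) $13.08: over-the-counter medicine → 9.75% → $1.28
Side table $190.34: household furniture → 5.25% → $9.99
Scented candle $28.71: everything else → 9% → $2.58
Cold medicine $12.67: over-the-counter medicine → 9.75% → $1.24
Desk lamp $63.65: household furniture → 5.25% → $3.34
Dresser $476.77: household furniture → 5.25% → $25.03
Total tax = $21.80 + $2.93 + $2.83 + $1.28 + $9.99 + $2.58 + $1.24 + $3.34 + $25.03 = $71.02

$71.02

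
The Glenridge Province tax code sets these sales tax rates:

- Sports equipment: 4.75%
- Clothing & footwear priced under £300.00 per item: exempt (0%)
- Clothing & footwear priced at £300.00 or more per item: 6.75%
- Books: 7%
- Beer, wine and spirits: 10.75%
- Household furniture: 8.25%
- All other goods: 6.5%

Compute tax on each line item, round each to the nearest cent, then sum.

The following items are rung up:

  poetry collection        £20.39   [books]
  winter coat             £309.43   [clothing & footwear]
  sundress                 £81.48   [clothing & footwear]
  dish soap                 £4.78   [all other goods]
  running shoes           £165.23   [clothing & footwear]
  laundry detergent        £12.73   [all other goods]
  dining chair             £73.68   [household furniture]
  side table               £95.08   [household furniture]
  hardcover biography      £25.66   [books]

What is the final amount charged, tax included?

Poetry collection £20.39: books → 7% → £1.43
Winter coat £309.43: clothing & footwear, £300.00 or more → 6.75% → £20.89
Sundress £81.48: clothing & footwear, under £300.00 → 0% → £0.00
Dish soap £4.78: all other goods → 6.5% → £0.31
Running shoes £165.23: clothing & footwear, under £300.00 → 0% → £0.00
Laundry detergent £12.73: all other goods → 6.5% → £0.83
Dining chair £73.68: household furniture → 8.25% → £6.08
Side table £95.08: household furniture → 8.25% → £7.84
Hardcover biography £25.66: books → 7% → £1.80
Subtotal = £788.46; tax = £39.18; total due = £827.64

£827.64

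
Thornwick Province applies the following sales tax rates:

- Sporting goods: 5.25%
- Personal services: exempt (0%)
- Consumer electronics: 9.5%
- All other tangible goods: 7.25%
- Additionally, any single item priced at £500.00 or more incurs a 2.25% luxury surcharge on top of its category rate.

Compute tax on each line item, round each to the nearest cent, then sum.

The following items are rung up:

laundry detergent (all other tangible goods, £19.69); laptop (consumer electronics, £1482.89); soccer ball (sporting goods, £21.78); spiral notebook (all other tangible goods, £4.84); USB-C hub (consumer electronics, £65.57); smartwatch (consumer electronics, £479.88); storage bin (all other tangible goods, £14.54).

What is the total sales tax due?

£230.03

Laundry detergent £19.69: all other tangible goods → 7.25% → £1.43
Laptop £1482.89: consumer electronics → 9.5% + 2.25% surcharge = 11.75% → £174.24
Soccer ball £21.78: sporting goods → 5.25% → £1.14
Spiral notebook £4.84: all other tangible goods → 7.25% → £0.35
USB-C hub £65.57: consumer electronics → 9.5% → £6.23
Smartwatch £479.88: consumer electronics → 9.5% → £45.59
Storage bin £14.54: all other tangible goods → 7.25% → £1.05
Total tax = £1.43 + £174.24 + £1.14 + £0.35 + £6.23 + £45.59 + £1.05 = £230.03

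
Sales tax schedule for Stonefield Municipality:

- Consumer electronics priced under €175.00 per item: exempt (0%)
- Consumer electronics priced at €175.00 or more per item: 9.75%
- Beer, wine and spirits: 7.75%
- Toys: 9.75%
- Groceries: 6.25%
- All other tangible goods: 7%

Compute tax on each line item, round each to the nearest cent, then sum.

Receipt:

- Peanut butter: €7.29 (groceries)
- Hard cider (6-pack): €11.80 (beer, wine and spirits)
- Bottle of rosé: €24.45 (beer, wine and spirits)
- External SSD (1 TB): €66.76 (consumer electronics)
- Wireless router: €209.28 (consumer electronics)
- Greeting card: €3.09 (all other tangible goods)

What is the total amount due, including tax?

€346.55

Peanut butter €7.29: groceries → 6.25% → €0.46
Hard cider (6-pack) €11.80: beer, wine and spirits → 7.75% → €0.91
Bottle of rosé €24.45: beer, wine and spirits → 7.75% → €1.89
External SSD (1 TB) €66.76: consumer electronics, under €175.00 → 0% → €0.00
Wireless router €209.28: consumer electronics, €175.00 or more → 9.75% → €20.40
Greeting card €3.09: all other tangible goods → 7% → €0.22
Subtotal = €322.67; tax = €23.88; total due = €346.55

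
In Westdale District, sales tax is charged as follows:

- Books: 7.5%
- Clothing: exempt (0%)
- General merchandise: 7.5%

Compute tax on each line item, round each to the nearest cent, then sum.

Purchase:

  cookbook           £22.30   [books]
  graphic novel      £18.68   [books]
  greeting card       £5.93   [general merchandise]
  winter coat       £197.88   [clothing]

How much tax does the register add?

Cookbook £22.30: books → 7.5% → £1.67
Graphic novel £18.68: books → 7.5% → £1.40
Greeting card £5.93: general merchandise → 7.5% → £0.44
Winter coat £197.88: clothing → 0% → £0.00
Total tax = £1.67 + £1.40 + £0.44 = £3.51

£3.51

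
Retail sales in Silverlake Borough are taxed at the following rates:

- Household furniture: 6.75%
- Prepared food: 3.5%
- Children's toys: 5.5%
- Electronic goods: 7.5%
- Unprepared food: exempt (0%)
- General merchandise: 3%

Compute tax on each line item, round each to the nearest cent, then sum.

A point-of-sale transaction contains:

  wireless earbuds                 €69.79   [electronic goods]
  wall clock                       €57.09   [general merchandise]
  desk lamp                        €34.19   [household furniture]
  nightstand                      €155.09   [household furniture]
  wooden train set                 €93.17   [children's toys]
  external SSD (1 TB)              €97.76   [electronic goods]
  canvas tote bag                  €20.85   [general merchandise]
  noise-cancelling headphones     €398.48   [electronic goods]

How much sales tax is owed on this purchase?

€62.69

Wireless earbuds €69.79: electronic goods → 7.5% → €5.23
Wall clock €57.09: general merchandise → 3% → €1.71
Desk lamp €34.19: household furniture → 6.75% → €2.31
Nightstand €155.09: household furniture → 6.75% → €10.47
Wooden train set €93.17: children's toys → 5.5% → €5.12
External SSD (1 TB) €97.76: electronic goods → 7.5% → €7.33
Canvas tote bag €20.85: general merchandise → 3% → €0.63
Noise-cancelling headphones €398.48: electronic goods → 7.5% → €29.89
Total tax = €5.23 + €1.71 + €2.31 + €10.47 + €5.12 + €7.33 + €0.63 + €29.89 = €62.69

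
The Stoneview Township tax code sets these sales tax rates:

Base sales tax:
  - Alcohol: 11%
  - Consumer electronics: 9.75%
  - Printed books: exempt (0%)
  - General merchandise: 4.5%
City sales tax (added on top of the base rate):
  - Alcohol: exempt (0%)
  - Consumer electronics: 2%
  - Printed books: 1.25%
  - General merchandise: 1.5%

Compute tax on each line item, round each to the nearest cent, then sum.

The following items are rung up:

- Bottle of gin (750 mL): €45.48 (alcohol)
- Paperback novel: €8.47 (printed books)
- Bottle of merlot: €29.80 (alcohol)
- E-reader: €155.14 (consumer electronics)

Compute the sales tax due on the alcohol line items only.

Bottle of gin (750 mL) €45.48: alcohol → 11% + 0% city = 11% → €5.00
Bottle of merlot €29.80: alcohol → 11% + 0% city = 11% → €3.28
Tax on alcohol = €5.00 + €3.28 = €8.28

€8.28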